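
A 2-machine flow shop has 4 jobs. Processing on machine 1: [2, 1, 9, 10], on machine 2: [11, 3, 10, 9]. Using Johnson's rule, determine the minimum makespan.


Apply Johnson's rule:
  Group 1 (a <= b): [(2, 1, 3), (1, 2, 11), (3, 9, 10)]
  Group 2 (a > b): [(4, 10, 9)]
Optimal job order: [2, 1, 3, 4]
Schedule:
  Job 2: M1 done at 1, M2 done at 4
  Job 1: M1 done at 3, M2 done at 15
  Job 3: M1 done at 12, M2 done at 25
  Job 4: M1 done at 22, M2 done at 34
Makespan = 34

34


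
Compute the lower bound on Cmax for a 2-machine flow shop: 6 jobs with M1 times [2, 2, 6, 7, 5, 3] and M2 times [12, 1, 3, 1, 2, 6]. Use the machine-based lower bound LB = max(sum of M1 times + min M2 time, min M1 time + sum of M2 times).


LB1 = sum(M1 times) + min(M2 times) = 25 + 1 = 26
LB2 = min(M1 times) + sum(M2 times) = 2 + 25 = 27
Lower bound = max(LB1, LB2) = max(26, 27) = 27

27


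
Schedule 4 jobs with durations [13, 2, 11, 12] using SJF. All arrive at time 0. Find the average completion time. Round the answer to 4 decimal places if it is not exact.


SJF order (ascending): [2, 11, 12, 13]
Completion times:
  Job 1: burst=2, C=2
  Job 2: burst=11, C=13
  Job 3: burst=12, C=25
  Job 4: burst=13, C=38
Average completion = 78/4 = 19.5

19.5


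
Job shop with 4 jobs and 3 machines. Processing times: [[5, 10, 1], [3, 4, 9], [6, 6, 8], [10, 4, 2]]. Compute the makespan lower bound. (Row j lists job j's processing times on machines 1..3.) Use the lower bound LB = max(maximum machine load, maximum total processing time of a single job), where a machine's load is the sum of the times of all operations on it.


Machine loads:
  Machine 1: 5 + 3 + 6 + 10 = 24
  Machine 2: 10 + 4 + 6 + 4 = 24
  Machine 3: 1 + 9 + 8 + 2 = 20
Max machine load = 24
Job totals:
  Job 1: 16
  Job 2: 16
  Job 3: 20
  Job 4: 16
Max job total = 20
Lower bound = max(24, 20) = 24

24


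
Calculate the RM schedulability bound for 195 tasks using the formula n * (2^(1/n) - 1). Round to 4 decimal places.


Compute 2^(1/195) = 1.0035609260
Subtract 1: 1.0035609260 - 1 = 0.0035609260
Multiply by n: 195 * 0.0035609260 = 0.6943805700
Round to 4 dp: 0.6944

0.6944


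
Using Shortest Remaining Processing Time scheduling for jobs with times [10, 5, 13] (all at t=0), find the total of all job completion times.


Since all jobs arrive at t=0, SRPT equals SPT ordering.
SPT order: [5, 10, 13]
Completion times:
  Job 1: p=5, C=5
  Job 2: p=10, C=15
  Job 3: p=13, C=28
Total completion time = 5 + 15 + 28 = 48

48


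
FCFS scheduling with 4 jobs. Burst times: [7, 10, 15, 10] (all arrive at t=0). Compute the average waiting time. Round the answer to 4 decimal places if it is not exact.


FCFS order (as given): [7, 10, 15, 10]
Waiting times:
  Job 1: wait = 0
  Job 2: wait = 7
  Job 3: wait = 17
  Job 4: wait = 32
Sum of waiting times = 56
Average waiting time = 56/4 = 14.0

14.0


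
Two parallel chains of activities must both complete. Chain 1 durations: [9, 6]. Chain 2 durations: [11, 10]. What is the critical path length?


Path A total = 9 + 6 = 15
Path B total = 11 + 10 = 21
Critical path = longest path = max(15, 21) = 21

21


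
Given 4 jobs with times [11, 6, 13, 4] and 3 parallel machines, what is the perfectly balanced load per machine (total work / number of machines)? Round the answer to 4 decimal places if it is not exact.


Total processing time = 11 + 6 + 13 + 4 = 34
Number of machines = 3
Ideal balanced load = 34 / 3 = 11.3333

11.3333


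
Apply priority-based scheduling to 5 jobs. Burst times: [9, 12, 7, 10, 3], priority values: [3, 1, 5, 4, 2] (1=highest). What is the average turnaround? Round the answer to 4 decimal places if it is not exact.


Sort by priority (ascending = highest first):
Order: [(1, 12), (2, 3), (3, 9), (4, 10), (5, 7)]
Completion times:
  Priority 1, burst=12, C=12
  Priority 2, burst=3, C=15
  Priority 3, burst=9, C=24
  Priority 4, burst=10, C=34
  Priority 5, burst=7, C=41
Average turnaround = 126/5 = 25.2

25.2


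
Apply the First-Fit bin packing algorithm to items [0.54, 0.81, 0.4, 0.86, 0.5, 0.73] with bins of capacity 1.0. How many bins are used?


Place items sequentially using First-Fit:
  Item 0.54 -> new Bin 1
  Item 0.81 -> new Bin 2
  Item 0.4 -> Bin 1 (now 0.94)
  Item 0.86 -> new Bin 3
  Item 0.5 -> new Bin 4
  Item 0.73 -> new Bin 5
Total bins used = 5

5


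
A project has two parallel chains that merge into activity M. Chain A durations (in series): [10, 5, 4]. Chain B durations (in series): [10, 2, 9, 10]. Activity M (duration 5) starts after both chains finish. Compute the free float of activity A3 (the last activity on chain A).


ES(A3) = sum of predecessors on chain A = 15
EF(A3) = ES + duration = 15 + 4 = 19
Successor of A3 is M. ES(M) = max(sum(A), sum(B)) = max(19, 31) = 31
Free float = ES(successor) - EF(current) = 31 - 19 = 12

12


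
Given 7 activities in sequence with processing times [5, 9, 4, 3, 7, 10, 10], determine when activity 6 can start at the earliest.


Activity 6 starts after activities 1 through 5 complete.
Predecessor durations: [5, 9, 4, 3, 7]
ES = 5 + 9 + 4 + 3 + 7 = 28

28


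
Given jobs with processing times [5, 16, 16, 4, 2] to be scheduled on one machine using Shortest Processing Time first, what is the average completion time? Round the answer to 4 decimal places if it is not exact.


Sort jobs by processing time (SPT order): [2, 4, 5, 16, 16]
Compute completion times sequentially:
  Job 1: processing = 2, completes at 2
  Job 2: processing = 4, completes at 6
  Job 3: processing = 5, completes at 11
  Job 4: processing = 16, completes at 27
  Job 5: processing = 16, completes at 43
Sum of completion times = 89
Average completion time = 89/5 = 17.8

17.8


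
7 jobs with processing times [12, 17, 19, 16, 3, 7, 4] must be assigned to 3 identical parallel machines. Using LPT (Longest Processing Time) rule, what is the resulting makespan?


Sort jobs in decreasing order (LPT): [19, 17, 16, 12, 7, 4, 3]
Assign each job to the least loaded machine:
  Machine 1: jobs [19, 4, 3], load = 26
  Machine 2: jobs [17, 7], load = 24
  Machine 3: jobs [16, 12], load = 28
Makespan = max load = 28

28


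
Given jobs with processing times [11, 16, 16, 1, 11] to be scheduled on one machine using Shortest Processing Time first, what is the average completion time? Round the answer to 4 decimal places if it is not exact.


Sort jobs by processing time (SPT order): [1, 11, 11, 16, 16]
Compute completion times sequentially:
  Job 1: processing = 1, completes at 1
  Job 2: processing = 11, completes at 12
  Job 3: processing = 11, completes at 23
  Job 4: processing = 16, completes at 39
  Job 5: processing = 16, completes at 55
Sum of completion times = 130
Average completion time = 130/5 = 26.0

26.0


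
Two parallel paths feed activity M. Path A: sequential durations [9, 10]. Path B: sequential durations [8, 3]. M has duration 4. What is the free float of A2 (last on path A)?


ES(A2) = sum of predecessors on chain A = 9
EF(A2) = ES + duration = 9 + 10 = 19
Successor of A2 is M. ES(M) = max(sum(A), sum(B)) = max(19, 11) = 19
Free float = ES(successor) - EF(current) = 19 - 19 = 0

0


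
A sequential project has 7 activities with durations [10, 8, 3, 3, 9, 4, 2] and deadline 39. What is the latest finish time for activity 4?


LF(activity 4) = deadline - sum of successor durations
Successors: activities 5 through 7 with durations [9, 4, 2]
Sum of successor durations = 15
LF = 39 - 15 = 24

24


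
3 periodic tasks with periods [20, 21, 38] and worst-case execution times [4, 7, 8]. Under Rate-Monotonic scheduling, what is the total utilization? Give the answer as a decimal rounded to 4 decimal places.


Compute individual utilizations (exact fractions):
  Task 1: C/T = 4/20 = 1/5 (approx. 0.2)
  Task 2: C/T = 7/21 = 1/3 (approx. 0.3333)
  Task 3: C/T = 8/38 = 4/19 (approx. 0.2105)
Total utilization U = 1/5 + 1/3 + 4/19 = 212/285
Rounded to 4 decimal places: U = 0.7439
RM (Liu & Layland) bound for 3 tasks = 0.779763; compare with U = 212/285 (approx. 0.743860)
U <= bound, so schedulable by RM sufficient condition.

0.7439


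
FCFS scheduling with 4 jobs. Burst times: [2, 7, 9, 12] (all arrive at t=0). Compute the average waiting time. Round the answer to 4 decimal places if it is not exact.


FCFS order (as given): [2, 7, 9, 12]
Waiting times:
  Job 1: wait = 0
  Job 2: wait = 2
  Job 3: wait = 9
  Job 4: wait = 18
Sum of waiting times = 29
Average waiting time = 29/4 = 7.25

7.25


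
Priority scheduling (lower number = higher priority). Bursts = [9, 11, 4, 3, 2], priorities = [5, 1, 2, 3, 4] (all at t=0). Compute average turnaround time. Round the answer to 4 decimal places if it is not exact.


Sort by priority (ascending = highest first):
Order: [(1, 11), (2, 4), (3, 3), (4, 2), (5, 9)]
Completion times:
  Priority 1, burst=11, C=11
  Priority 2, burst=4, C=15
  Priority 3, burst=3, C=18
  Priority 4, burst=2, C=20
  Priority 5, burst=9, C=29
Average turnaround = 93/5 = 18.6

18.6


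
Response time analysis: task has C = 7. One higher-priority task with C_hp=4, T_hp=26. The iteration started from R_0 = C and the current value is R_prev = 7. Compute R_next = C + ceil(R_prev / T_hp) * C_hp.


R_next = C + ceil(R_prev / T_hp) * C_hp
ceil(7 / 26) = ceil(0.2692) = 1
Interference = 1 * 4 = 4
R_next = 7 + 4 = 11

11


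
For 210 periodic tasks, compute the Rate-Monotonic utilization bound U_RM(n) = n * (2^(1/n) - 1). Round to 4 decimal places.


Compute 2^(1/210) = 1.0033061542
Subtract 1: 1.0033061542 - 1 = 0.0033061542
Multiply by n: 210 * 0.0033061542 = 0.6942923820
Round to 4 dp: 0.6943

0.6943


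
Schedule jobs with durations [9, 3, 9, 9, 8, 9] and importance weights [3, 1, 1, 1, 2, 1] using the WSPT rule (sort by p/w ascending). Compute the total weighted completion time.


Compute p/w ratios and sort ascending (WSPT): [(9, 3), (3, 1), (8, 2), (9, 1), (9, 1), (9, 1)]
Compute weighted completion times:
  Job (p=9,w=3): C=9, w*C=3*9=27
  Job (p=3,w=1): C=12, w*C=1*12=12
  Job (p=8,w=2): C=20, w*C=2*20=40
  Job (p=9,w=1): C=29, w*C=1*29=29
  Job (p=9,w=1): C=38, w*C=1*38=38
  Job (p=9,w=1): C=47, w*C=1*47=47
Total weighted completion time = 193

193


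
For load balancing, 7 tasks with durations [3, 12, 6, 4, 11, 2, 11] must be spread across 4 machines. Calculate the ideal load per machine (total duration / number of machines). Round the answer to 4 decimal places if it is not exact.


Total processing time = 3 + 12 + 6 + 4 + 11 + 2 + 11 = 49
Number of machines = 4
Ideal balanced load = 49 / 4 = 12.25

12.25


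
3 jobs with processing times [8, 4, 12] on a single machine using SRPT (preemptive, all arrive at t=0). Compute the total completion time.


Since all jobs arrive at t=0, SRPT equals SPT ordering.
SPT order: [4, 8, 12]
Completion times:
  Job 1: p=4, C=4
  Job 2: p=8, C=12
  Job 3: p=12, C=24
Total completion time = 4 + 12 + 24 = 40

40


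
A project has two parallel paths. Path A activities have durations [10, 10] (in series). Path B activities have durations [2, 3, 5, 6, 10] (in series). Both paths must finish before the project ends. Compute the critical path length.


Path A total = 10 + 10 = 20
Path B total = 2 + 3 + 5 + 6 + 10 = 26
Critical path = longest path = max(20, 26) = 26

26


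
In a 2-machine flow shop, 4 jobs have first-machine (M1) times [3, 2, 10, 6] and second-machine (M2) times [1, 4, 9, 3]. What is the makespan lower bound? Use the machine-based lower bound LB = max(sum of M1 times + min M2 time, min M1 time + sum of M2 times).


LB1 = sum(M1 times) + min(M2 times) = 21 + 1 = 22
LB2 = min(M1 times) + sum(M2 times) = 2 + 17 = 19
Lower bound = max(LB1, LB2) = max(22, 19) = 22

22


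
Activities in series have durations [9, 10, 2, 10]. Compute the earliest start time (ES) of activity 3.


Activity 3 starts after activities 1 through 2 complete.
Predecessor durations: [9, 10]
ES = 9 + 10 = 19

19


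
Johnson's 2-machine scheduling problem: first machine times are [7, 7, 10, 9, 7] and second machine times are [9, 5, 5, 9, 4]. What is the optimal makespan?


Apply Johnson's rule:
  Group 1 (a <= b): [(1, 7, 9), (4, 9, 9)]
  Group 2 (a > b): [(2, 7, 5), (3, 10, 5), (5, 7, 4)]
Optimal job order: [1, 4, 2, 3, 5]
Schedule:
  Job 1: M1 done at 7, M2 done at 16
  Job 4: M1 done at 16, M2 done at 25
  Job 2: M1 done at 23, M2 done at 30
  Job 3: M1 done at 33, M2 done at 38
  Job 5: M1 done at 40, M2 done at 44
Makespan = 44

44


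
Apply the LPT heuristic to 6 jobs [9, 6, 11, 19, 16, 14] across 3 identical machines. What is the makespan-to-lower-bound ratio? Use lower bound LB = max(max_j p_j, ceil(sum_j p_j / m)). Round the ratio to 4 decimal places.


LPT order: [19, 16, 14, 11, 9, 6]
Machine loads after assignment: [25, 25, 25]
LPT makespan = 25
Lower bound = max(max_job, ceil(total/3)) = max(19, 25) = 25
Ratio = 25 / 25 = 1.0

1.0


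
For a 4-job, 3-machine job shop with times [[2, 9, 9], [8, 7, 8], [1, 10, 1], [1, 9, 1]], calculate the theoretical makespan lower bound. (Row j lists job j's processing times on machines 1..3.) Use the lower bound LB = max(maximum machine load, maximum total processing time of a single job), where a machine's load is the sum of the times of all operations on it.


Machine loads:
  Machine 1: 2 + 8 + 1 + 1 = 12
  Machine 2: 9 + 7 + 10 + 9 = 35
  Machine 3: 9 + 8 + 1 + 1 = 19
Max machine load = 35
Job totals:
  Job 1: 20
  Job 2: 23
  Job 3: 12
  Job 4: 11
Max job total = 23
Lower bound = max(35, 23) = 35

35


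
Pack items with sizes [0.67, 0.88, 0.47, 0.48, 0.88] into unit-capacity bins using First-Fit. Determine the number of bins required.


Place items sequentially using First-Fit:
  Item 0.67 -> new Bin 1
  Item 0.88 -> new Bin 2
  Item 0.47 -> new Bin 3
  Item 0.48 -> Bin 3 (now 0.95)
  Item 0.88 -> new Bin 4
Total bins used = 4

4


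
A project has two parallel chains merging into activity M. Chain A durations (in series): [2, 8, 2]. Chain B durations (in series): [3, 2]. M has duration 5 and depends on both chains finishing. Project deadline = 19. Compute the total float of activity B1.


Forward pass: ES(B1) = sum of predecessors on chain B = 0
EF = ES + duration = 0 + 3 = 3
Backward pass: LF(M) = deadline = 19; LS(M) = 19 - 5 = 14
LF(B1) = LS(M) - sum(successors on chain B) = 14 - 2 = 12
LS = LF - duration = 12 - 3 = 9
Total float = LS - ES = 9 - 0 = 9

9


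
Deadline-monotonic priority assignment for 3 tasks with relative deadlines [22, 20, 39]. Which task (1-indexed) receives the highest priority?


Sort tasks by relative deadline (ascending):
  Task 2: deadline = 20
  Task 1: deadline = 22
  Task 3: deadline = 39
Priority order (highest first): [2, 1, 3]
Highest priority task = 2

2


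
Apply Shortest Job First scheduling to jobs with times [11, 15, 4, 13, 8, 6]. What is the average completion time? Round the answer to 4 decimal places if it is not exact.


SJF order (ascending): [4, 6, 8, 11, 13, 15]
Completion times:
  Job 1: burst=4, C=4
  Job 2: burst=6, C=10
  Job 3: burst=8, C=18
  Job 4: burst=11, C=29
  Job 5: burst=13, C=42
  Job 6: burst=15, C=57
Average completion = 160/6 = 26.6667

26.6667


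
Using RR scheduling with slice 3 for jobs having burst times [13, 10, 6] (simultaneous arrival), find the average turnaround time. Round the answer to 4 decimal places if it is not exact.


Time quantum = 3
Execution trace:
  J1 runs 3 units, time = 3
  J2 runs 3 units, time = 6
  J3 runs 3 units, time = 9
  J1 runs 3 units, time = 12
  J2 runs 3 units, time = 15
  J3 runs 3 units, time = 18
  J1 runs 3 units, time = 21
  J2 runs 3 units, time = 24
  J1 runs 3 units, time = 27
  J2 runs 1 units, time = 28
  J1 runs 1 units, time = 29
Finish times: [29, 28, 18]
Average turnaround = 75/3 = 25.0

25.0


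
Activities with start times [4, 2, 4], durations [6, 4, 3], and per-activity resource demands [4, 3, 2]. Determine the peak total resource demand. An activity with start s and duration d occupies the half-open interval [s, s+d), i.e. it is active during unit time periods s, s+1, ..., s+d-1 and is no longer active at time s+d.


Each activity i is active on [start_i, start_i + duration_i).
Compute total resource usage per time slot:
  t=0: active resources = [], total = 0
  t=1: active resources = [], total = 0
  t=2: active resources = [3], total = 3
  t=3: active resources = [3], total = 3
  t=4: active resources = [4, 3, 2], total = 9
  t=5: active resources = [4, 3, 2], total = 9
  t=6: active resources = [4, 2], total = 6
  t=7: active resources = [4], total = 4
  t=8: active resources = [4], total = 4
  t=9: active resources = [4], total = 4
Peak resource demand = 9

9


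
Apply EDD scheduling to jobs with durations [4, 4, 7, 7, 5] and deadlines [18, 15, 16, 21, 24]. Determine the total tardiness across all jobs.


Sort by due date (EDD order): [(4, 15), (7, 16), (4, 18), (7, 21), (5, 24)]
Compute completion times and tardiness:
  Job 1: p=4, d=15, C=4, tardiness=max(0,4-15)=0
  Job 2: p=7, d=16, C=11, tardiness=max(0,11-16)=0
  Job 3: p=4, d=18, C=15, tardiness=max(0,15-18)=0
  Job 4: p=7, d=21, C=22, tardiness=max(0,22-21)=1
  Job 5: p=5, d=24, C=27, tardiness=max(0,27-24)=3
Total tardiness = 4

4


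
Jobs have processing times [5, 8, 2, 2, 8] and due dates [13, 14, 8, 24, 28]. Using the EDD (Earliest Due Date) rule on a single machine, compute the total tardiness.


Sort by due date (EDD order): [(2, 8), (5, 13), (8, 14), (2, 24), (8, 28)]
Compute completion times and tardiness:
  Job 1: p=2, d=8, C=2, tardiness=max(0,2-8)=0
  Job 2: p=5, d=13, C=7, tardiness=max(0,7-13)=0
  Job 3: p=8, d=14, C=15, tardiness=max(0,15-14)=1
  Job 4: p=2, d=24, C=17, tardiness=max(0,17-24)=0
  Job 5: p=8, d=28, C=25, tardiness=max(0,25-28)=0
Total tardiness = 1

1


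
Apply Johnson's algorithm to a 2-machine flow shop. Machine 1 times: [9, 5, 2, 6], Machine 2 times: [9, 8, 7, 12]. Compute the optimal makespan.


Apply Johnson's rule:
  Group 1 (a <= b): [(3, 2, 7), (2, 5, 8), (4, 6, 12), (1, 9, 9)]
  Group 2 (a > b): []
Optimal job order: [3, 2, 4, 1]
Schedule:
  Job 3: M1 done at 2, M2 done at 9
  Job 2: M1 done at 7, M2 done at 17
  Job 4: M1 done at 13, M2 done at 29
  Job 1: M1 done at 22, M2 done at 38
Makespan = 38

38


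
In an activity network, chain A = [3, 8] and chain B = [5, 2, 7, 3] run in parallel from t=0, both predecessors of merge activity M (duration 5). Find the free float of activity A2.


ES(A2) = sum of predecessors on chain A = 3
EF(A2) = ES + duration = 3 + 8 = 11
Successor of A2 is M. ES(M) = max(sum(A), sum(B)) = max(11, 17) = 17
Free float = ES(successor) - EF(current) = 17 - 11 = 6

6


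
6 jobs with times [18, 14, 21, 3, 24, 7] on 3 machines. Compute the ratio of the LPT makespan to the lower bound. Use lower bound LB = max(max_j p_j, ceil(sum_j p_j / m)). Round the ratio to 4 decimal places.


LPT order: [24, 21, 18, 14, 7, 3]
Machine loads after assignment: [27, 28, 32]
LPT makespan = 32
Lower bound = max(max_job, ceil(total/3)) = max(24, 29) = 29
Ratio = 32 / 29 = 1.1034

1.1034


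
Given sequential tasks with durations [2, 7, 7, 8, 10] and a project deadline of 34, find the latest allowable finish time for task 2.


LF(activity 2) = deadline - sum of successor durations
Successors: activities 3 through 5 with durations [7, 8, 10]
Sum of successor durations = 25
LF = 34 - 25 = 9

9


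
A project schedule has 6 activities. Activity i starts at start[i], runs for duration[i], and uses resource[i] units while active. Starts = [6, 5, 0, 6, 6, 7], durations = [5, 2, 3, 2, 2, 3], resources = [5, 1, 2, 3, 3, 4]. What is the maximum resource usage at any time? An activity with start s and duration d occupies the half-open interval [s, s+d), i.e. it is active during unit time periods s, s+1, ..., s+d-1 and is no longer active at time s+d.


Each activity i is active on [start_i, start_i + duration_i).
Compute total resource usage per time slot:
  t=0: active resources = [2], total = 2
  t=1: active resources = [2], total = 2
  t=2: active resources = [2], total = 2
  t=3: active resources = [], total = 0
  t=4: active resources = [], total = 0
  t=5: active resources = [1], total = 1
  t=6: active resources = [5, 1, 3, 3], total = 12
  t=7: active resources = [5, 3, 3, 4], total = 15
  t=8: active resources = [5, 4], total = 9
  t=9: active resources = [5, 4], total = 9
  t=10: active resources = [5], total = 5
Peak resource demand = 15

15


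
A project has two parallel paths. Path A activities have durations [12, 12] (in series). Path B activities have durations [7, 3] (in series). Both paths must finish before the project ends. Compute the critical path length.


Path A total = 12 + 12 = 24
Path B total = 7 + 3 = 10
Critical path = longest path = max(24, 10) = 24

24


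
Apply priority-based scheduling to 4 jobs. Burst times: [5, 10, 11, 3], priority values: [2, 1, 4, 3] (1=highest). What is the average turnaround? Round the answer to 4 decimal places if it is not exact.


Sort by priority (ascending = highest first):
Order: [(1, 10), (2, 5), (3, 3), (4, 11)]
Completion times:
  Priority 1, burst=10, C=10
  Priority 2, burst=5, C=15
  Priority 3, burst=3, C=18
  Priority 4, burst=11, C=29
Average turnaround = 72/4 = 18.0

18.0


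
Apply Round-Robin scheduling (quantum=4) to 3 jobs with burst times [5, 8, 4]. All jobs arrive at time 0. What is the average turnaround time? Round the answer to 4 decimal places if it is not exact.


Time quantum = 4
Execution trace:
  J1 runs 4 units, time = 4
  J2 runs 4 units, time = 8
  J3 runs 4 units, time = 12
  J1 runs 1 units, time = 13
  J2 runs 4 units, time = 17
Finish times: [13, 17, 12]
Average turnaround = 42/3 = 14.0

14.0


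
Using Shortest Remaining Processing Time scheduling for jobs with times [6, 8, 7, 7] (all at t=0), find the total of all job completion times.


Since all jobs arrive at t=0, SRPT equals SPT ordering.
SPT order: [6, 7, 7, 8]
Completion times:
  Job 1: p=6, C=6
  Job 2: p=7, C=13
  Job 3: p=7, C=20
  Job 4: p=8, C=28
Total completion time = 6 + 13 + 20 + 28 = 67

67


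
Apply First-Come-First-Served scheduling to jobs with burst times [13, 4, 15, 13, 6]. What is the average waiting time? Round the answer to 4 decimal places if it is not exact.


FCFS order (as given): [13, 4, 15, 13, 6]
Waiting times:
  Job 1: wait = 0
  Job 2: wait = 13
  Job 3: wait = 17
  Job 4: wait = 32
  Job 5: wait = 45
Sum of waiting times = 107
Average waiting time = 107/5 = 21.4

21.4


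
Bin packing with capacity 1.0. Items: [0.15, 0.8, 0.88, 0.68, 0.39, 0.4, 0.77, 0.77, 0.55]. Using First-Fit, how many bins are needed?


Place items sequentially using First-Fit:
  Item 0.15 -> new Bin 1
  Item 0.8 -> Bin 1 (now 0.95)
  Item 0.88 -> new Bin 2
  Item 0.68 -> new Bin 3
  Item 0.39 -> new Bin 4
  Item 0.4 -> Bin 4 (now 0.79)
  Item 0.77 -> new Bin 5
  Item 0.77 -> new Bin 6
  Item 0.55 -> new Bin 7
Total bins used = 7

7


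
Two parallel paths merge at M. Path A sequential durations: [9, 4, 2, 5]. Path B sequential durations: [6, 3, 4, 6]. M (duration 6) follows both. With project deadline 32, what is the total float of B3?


Forward pass: ES(B3) = sum of predecessors on chain B = 9
EF = ES + duration = 9 + 4 = 13
Backward pass: LF(M) = deadline = 32; LS(M) = 32 - 6 = 26
LF(B3) = LS(M) - sum(successors on chain B) = 26 - 6 = 20
LS = LF - duration = 20 - 4 = 16
Total float = LS - ES = 16 - 9 = 7

7


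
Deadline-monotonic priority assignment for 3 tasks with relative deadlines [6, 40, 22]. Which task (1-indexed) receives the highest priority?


Sort tasks by relative deadline (ascending):
  Task 1: deadline = 6
  Task 3: deadline = 22
  Task 2: deadline = 40
Priority order (highest first): [1, 3, 2]
Highest priority task = 1

1


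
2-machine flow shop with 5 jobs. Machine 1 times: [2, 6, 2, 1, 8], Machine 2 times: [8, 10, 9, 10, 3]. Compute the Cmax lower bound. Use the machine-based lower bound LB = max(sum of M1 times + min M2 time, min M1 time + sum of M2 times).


LB1 = sum(M1 times) + min(M2 times) = 19 + 3 = 22
LB2 = min(M1 times) + sum(M2 times) = 1 + 40 = 41
Lower bound = max(LB1, LB2) = max(22, 41) = 41

41


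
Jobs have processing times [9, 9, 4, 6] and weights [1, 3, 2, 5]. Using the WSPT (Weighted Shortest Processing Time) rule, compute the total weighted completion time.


Compute p/w ratios and sort ascending (WSPT): [(6, 5), (4, 2), (9, 3), (9, 1)]
Compute weighted completion times:
  Job (p=6,w=5): C=6, w*C=5*6=30
  Job (p=4,w=2): C=10, w*C=2*10=20
  Job (p=9,w=3): C=19, w*C=3*19=57
  Job (p=9,w=1): C=28, w*C=1*28=28
Total weighted completion time = 135

135


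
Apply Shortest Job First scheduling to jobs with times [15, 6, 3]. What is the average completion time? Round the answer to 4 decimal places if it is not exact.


SJF order (ascending): [3, 6, 15]
Completion times:
  Job 1: burst=3, C=3
  Job 2: burst=6, C=9
  Job 3: burst=15, C=24
Average completion = 36/3 = 12.0

12.0


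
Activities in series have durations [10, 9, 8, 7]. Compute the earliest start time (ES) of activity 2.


Activity 2 starts after activities 1 through 1 complete.
Predecessor durations: [10]
ES = 10 = 10

10


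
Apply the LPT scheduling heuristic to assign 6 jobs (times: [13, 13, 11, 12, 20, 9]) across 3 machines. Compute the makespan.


Sort jobs in decreasing order (LPT): [20, 13, 13, 12, 11, 9]
Assign each job to the least loaded machine:
  Machine 1: jobs [20, 9], load = 29
  Machine 2: jobs [13, 12], load = 25
  Machine 3: jobs [13, 11], load = 24
Makespan = max load = 29

29


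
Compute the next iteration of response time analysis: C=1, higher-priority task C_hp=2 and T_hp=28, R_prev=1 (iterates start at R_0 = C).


R_next = C + ceil(R_prev / T_hp) * C_hp
ceil(1 / 28) = ceil(0.0357) = 1
Interference = 1 * 2 = 2
R_next = 1 + 2 = 3

3


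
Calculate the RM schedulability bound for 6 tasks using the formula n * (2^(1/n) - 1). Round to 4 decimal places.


Compute 2^(1/6) = 1.1224620483
Subtract 1: 1.1224620483 - 1 = 0.1224620483
Multiply by n: 6 * 0.1224620483 = 0.7347722898
Round to 4 dp: 0.7348

0.7348


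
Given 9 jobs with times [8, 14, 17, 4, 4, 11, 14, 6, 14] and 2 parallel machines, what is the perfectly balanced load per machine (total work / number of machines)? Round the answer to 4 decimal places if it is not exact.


Total processing time = 8 + 14 + 17 + 4 + 4 + 11 + 14 + 6 + 14 = 92
Number of machines = 2
Ideal balanced load = 92 / 2 = 46.0

46.0


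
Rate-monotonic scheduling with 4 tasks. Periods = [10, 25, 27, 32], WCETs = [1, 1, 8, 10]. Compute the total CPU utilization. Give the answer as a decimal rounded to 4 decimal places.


Compute individual utilizations (exact fractions):
  Task 1: C/T = 1/10 (approx. 0.1)
  Task 2: C/T = 1/25 (approx. 0.04)
  Task 3: C/T = 8/27 (approx. 0.2963)
  Task 4: C/T = 10/32 = 5/16 (approx. 0.3125)
Total utilization U = 1/10 + 1/25 + 8/27 + 5/16 = 8087/10800
Rounded to 4 decimal places: U = 0.7488
RM (Liu & Layland) bound for 4 tasks = 0.756828; compare with U = 8087/10800 (approx. 0.748796)
U <= bound, so schedulable by RM sufficient condition.

0.7488


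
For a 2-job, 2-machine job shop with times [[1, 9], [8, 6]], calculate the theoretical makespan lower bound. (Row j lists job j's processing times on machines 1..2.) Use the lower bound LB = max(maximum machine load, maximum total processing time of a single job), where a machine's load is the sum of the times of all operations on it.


Machine loads:
  Machine 1: 1 + 8 = 9
  Machine 2: 9 + 6 = 15
Max machine load = 15
Job totals:
  Job 1: 10
  Job 2: 14
Max job total = 14
Lower bound = max(15, 14) = 15

15


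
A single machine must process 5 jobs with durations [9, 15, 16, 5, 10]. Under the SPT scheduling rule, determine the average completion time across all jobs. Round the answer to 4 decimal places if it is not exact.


Sort jobs by processing time (SPT order): [5, 9, 10, 15, 16]
Compute completion times sequentially:
  Job 1: processing = 5, completes at 5
  Job 2: processing = 9, completes at 14
  Job 3: processing = 10, completes at 24
  Job 4: processing = 15, completes at 39
  Job 5: processing = 16, completes at 55
Sum of completion times = 137
Average completion time = 137/5 = 27.4

27.4


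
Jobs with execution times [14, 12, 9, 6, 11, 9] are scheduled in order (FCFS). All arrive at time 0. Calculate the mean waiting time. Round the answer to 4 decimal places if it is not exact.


FCFS order (as given): [14, 12, 9, 6, 11, 9]
Waiting times:
  Job 1: wait = 0
  Job 2: wait = 14
  Job 3: wait = 26
  Job 4: wait = 35
  Job 5: wait = 41
  Job 6: wait = 52
Sum of waiting times = 168
Average waiting time = 168/6 = 28.0

28.0


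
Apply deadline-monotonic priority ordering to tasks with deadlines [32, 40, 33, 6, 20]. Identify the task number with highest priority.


Sort tasks by relative deadline (ascending):
  Task 4: deadline = 6
  Task 5: deadline = 20
  Task 1: deadline = 32
  Task 3: deadline = 33
  Task 2: deadline = 40
Priority order (highest first): [4, 5, 1, 3, 2]
Highest priority task = 4

4


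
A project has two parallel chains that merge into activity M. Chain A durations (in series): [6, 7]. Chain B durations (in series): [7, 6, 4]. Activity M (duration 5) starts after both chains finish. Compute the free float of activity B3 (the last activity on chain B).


ES(B3) = sum of predecessors on chain B = 13
EF(B3) = ES + duration = 13 + 4 = 17
Successor of B3 is M. ES(M) = max(sum(A), sum(B)) = max(13, 17) = 17
Free float = ES(successor) - EF(current) = 17 - 17 = 0

0


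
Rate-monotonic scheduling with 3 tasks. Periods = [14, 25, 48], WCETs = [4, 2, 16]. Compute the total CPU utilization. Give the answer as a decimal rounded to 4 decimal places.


Compute individual utilizations (exact fractions):
  Task 1: C/T = 4/14 = 2/7 (approx. 0.2857)
  Task 2: C/T = 2/25 (approx. 0.08)
  Task 3: C/T = 16/48 = 1/3 (approx. 0.3333)
Total utilization U = 2/7 + 2/25 + 1/3 = 367/525
Rounded to 4 decimal places: U = 0.6990
RM (Liu & Layland) bound for 3 tasks = 0.779763; compare with U = 367/525 (approx. 0.699048)
U <= bound, so schedulable by RM sufficient condition.

0.6990


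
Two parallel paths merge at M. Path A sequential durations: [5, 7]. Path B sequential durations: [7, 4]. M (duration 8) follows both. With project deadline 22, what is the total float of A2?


Forward pass: ES(A2) = sum of predecessors on chain A = 5
EF = ES + duration = 5 + 7 = 12
Backward pass: LF(M) = deadline = 22; LS(M) = 22 - 8 = 14
LF(A2) = LS(M) - sum(successors on chain A) = 14 - 0 = 14
LS = LF - duration = 14 - 7 = 7
Total float = LS - ES = 7 - 5 = 2

2


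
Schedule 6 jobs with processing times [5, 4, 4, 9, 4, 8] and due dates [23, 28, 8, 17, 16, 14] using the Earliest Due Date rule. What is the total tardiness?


Sort by due date (EDD order): [(4, 8), (8, 14), (4, 16), (9, 17), (5, 23), (4, 28)]
Compute completion times and tardiness:
  Job 1: p=4, d=8, C=4, tardiness=max(0,4-8)=0
  Job 2: p=8, d=14, C=12, tardiness=max(0,12-14)=0
  Job 3: p=4, d=16, C=16, tardiness=max(0,16-16)=0
  Job 4: p=9, d=17, C=25, tardiness=max(0,25-17)=8
  Job 5: p=5, d=23, C=30, tardiness=max(0,30-23)=7
  Job 6: p=4, d=28, C=34, tardiness=max(0,34-28)=6
Total tardiness = 21

21


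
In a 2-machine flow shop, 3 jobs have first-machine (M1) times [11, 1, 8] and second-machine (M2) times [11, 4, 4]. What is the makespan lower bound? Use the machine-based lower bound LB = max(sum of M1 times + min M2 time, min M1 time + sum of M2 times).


LB1 = sum(M1 times) + min(M2 times) = 20 + 4 = 24
LB2 = min(M1 times) + sum(M2 times) = 1 + 19 = 20
Lower bound = max(LB1, LB2) = max(24, 20) = 24

24


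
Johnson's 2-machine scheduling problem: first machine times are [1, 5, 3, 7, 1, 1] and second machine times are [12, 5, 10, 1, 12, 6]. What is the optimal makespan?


Apply Johnson's rule:
  Group 1 (a <= b): [(1, 1, 12), (5, 1, 12), (6, 1, 6), (3, 3, 10), (2, 5, 5)]
  Group 2 (a > b): [(4, 7, 1)]
Optimal job order: [1, 5, 6, 3, 2, 4]
Schedule:
  Job 1: M1 done at 1, M2 done at 13
  Job 5: M1 done at 2, M2 done at 25
  Job 6: M1 done at 3, M2 done at 31
  Job 3: M1 done at 6, M2 done at 41
  Job 2: M1 done at 11, M2 done at 46
  Job 4: M1 done at 18, M2 done at 47
Makespan = 47

47


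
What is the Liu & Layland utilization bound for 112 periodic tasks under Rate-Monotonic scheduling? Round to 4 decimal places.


Compute 2^(1/112) = 1.0062080044
Subtract 1: 1.0062080044 - 1 = 0.0062080044
Multiply by n: 112 * 0.0062080044 = 0.6952964928
Round to 4 dp: 0.6953

0.6953


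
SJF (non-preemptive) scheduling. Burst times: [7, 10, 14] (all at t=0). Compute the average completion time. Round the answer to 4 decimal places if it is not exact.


SJF order (ascending): [7, 10, 14]
Completion times:
  Job 1: burst=7, C=7
  Job 2: burst=10, C=17
  Job 3: burst=14, C=31
Average completion = 55/3 = 18.3333

18.3333


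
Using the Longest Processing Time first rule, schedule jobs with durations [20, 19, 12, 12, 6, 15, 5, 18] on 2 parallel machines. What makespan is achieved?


Sort jobs in decreasing order (LPT): [20, 19, 18, 15, 12, 12, 6, 5]
Assign each job to the least loaded machine:
  Machine 1: jobs [20, 15, 12, 6], load = 53
  Machine 2: jobs [19, 18, 12, 5], load = 54
Makespan = max load = 54

54


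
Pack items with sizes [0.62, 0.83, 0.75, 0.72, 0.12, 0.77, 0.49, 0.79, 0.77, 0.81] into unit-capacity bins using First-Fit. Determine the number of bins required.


Place items sequentially using First-Fit:
  Item 0.62 -> new Bin 1
  Item 0.83 -> new Bin 2
  Item 0.75 -> new Bin 3
  Item 0.72 -> new Bin 4
  Item 0.12 -> Bin 1 (now 0.74)
  Item 0.77 -> new Bin 5
  Item 0.49 -> new Bin 6
  Item 0.79 -> new Bin 7
  Item 0.77 -> new Bin 8
  Item 0.81 -> new Bin 9
Total bins used = 9

9


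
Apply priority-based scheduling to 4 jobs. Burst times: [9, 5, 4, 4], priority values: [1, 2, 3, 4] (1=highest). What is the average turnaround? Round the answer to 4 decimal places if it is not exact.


Sort by priority (ascending = highest first):
Order: [(1, 9), (2, 5), (3, 4), (4, 4)]
Completion times:
  Priority 1, burst=9, C=9
  Priority 2, burst=5, C=14
  Priority 3, burst=4, C=18
  Priority 4, burst=4, C=22
Average turnaround = 63/4 = 15.75

15.75


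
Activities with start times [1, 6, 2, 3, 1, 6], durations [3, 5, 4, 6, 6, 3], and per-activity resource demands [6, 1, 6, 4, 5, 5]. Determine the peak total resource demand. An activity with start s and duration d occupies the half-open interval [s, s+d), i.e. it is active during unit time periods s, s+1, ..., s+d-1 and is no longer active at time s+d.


Each activity i is active on [start_i, start_i + duration_i).
Compute total resource usage per time slot:
  t=0: active resources = [], total = 0
  t=1: active resources = [6, 5], total = 11
  t=2: active resources = [6, 6, 5], total = 17
  t=3: active resources = [6, 6, 4, 5], total = 21
  t=4: active resources = [6, 4, 5], total = 15
  t=5: active resources = [6, 4, 5], total = 15
  t=6: active resources = [1, 4, 5, 5], total = 15
  t=7: active resources = [1, 4, 5], total = 10
  t=8: active resources = [1, 4, 5], total = 10
  t=9: active resources = [1], total = 1
  t=10: active resources = [1], total = 1
Peak resource demand = 21

21


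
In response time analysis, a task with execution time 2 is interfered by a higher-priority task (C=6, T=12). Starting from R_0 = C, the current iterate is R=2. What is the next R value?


R_next = C + ceil(R_prev / T_hp) * C_hp
ceil(2 / 12) = ceil(0.1667) = 1
Interference = 1 * 6 = 6
R_next = 2 + 6 = 8

8


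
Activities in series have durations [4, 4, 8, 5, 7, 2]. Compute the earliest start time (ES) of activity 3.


Activity 3 starts after activities 1 through 2 complete.
Predecessor durations: [4, 4]
ES = 4 + 4 = 8

8


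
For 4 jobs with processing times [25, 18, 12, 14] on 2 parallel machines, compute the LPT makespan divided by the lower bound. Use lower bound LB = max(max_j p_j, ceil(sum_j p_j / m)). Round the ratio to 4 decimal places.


LPT order: [25, 18, 14, 12]
Machine loads after assignment: [37, 32]
LPT makespan = 37
Lower bound = max(max_job, ceil(total/2)) = max(25, 35) = 35
Ratio = 37 / 35 = 1.0571

1.0571


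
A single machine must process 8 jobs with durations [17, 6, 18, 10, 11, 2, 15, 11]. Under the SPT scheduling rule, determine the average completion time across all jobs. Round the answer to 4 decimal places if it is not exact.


Sort jobs by processing time (SPT order): [2, 6, 10, 11, 11, 15, 17, 18]
Compute completion times sequentially:
  Job 1: processing = 2, completes at 2
  Job 2: processing = 6, completes at 8
  Job 3: processing = 10, completes at 18
  Job 4: processing = 11, completes at 29
  Job 5: processing = 11, completes at 40
  Job 6: processing = 15, completes at 55
  Job 7: processing = 17, completes at 72
  Job 8: processing = 18, completes at 90
Sum of completion times = 314
Average completion time = 314/8 = 39.25

39.25


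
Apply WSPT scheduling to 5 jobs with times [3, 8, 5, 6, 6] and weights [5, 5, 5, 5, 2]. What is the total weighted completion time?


Compute p/w ratios and sort ascending (WSPT): [(3, 5), (5, 5), (6, 5), (8, 5), (6, 2)]
Compute weighted completion times:
  Job (p=3,w=5): C=3, w*C=5*3=15
  Job (p=5,w=5): C=8, w*C=5*8=40
  Job (p=6,w=5): C=14, w*C=5*14=70
  Job (p=8,w=5): C=22, w*C=5*22=110
  Job (p=6,w=2): C=28, w*C=2*28=56
Total weighted completion time = 291

291


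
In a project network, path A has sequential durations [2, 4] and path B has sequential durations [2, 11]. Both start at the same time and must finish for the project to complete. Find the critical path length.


Path A total = 2 + 4 = 6
Path B total = 2 + 11 = 13
Critical path = longest path = max(6, 13) = 13

13


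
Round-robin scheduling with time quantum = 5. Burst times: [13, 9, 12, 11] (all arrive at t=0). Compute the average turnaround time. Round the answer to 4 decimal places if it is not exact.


Time quantum = 5
Execution trace:
  J1 runs 5 units, time = 5
  J2 runs 5 units, time = 10
  J3 runs 5 units, time = 15
  J4 runs 5 units, time = 20
  J1 runs 5 units, time = 25
  J2 runs 4 units, time = 29
  J3 runs 5 units, time = 34
  J4 runs 5 units, time = 39
  J1 runs 3 units, time = 42
  J3 runs 2 units, time = 44
  J4 runs 1 units, time = 45
Finish times: [42, 29, 44, 45]
Average turnaround = 160/4 = 40.0

40.0


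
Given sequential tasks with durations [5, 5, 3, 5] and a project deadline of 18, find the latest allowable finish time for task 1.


LF(activity 1) = deadline - sum of successor durations
Successors: activities 2 through 4 with durations [5, 3, 5]
Sum of successor durations = 13
LF = 18 - 13 = 5

5


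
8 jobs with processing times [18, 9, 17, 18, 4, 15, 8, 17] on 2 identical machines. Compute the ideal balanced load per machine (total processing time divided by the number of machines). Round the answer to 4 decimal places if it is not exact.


Total processing time = 18 + 9 + 17 + 18 + 4 + 15 + 8 + 17 = 106
Number of machines = 2
Ideal balanced load = 106 / 2 = 53.0

53.0


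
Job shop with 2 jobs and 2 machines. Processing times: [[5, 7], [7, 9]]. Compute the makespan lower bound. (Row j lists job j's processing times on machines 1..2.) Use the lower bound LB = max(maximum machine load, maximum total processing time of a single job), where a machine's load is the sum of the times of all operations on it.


Machine loads:
  Machine 1: 5 + 7 = 12
  Machine 2: 7 + 9 = 16
Max machine load = 16
Job totals:
  Job 1: 12
  Job 2: 16
Max job total = 16
Lower bound = max(16, 16) = 16

16


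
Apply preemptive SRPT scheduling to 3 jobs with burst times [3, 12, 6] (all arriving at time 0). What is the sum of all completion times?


Since all jobs arrive at t=0, SRPT equals SPT ordering.
SPT order: [3, 6, 12]
Completion times:
  Job 1: p=3, C=3
  Job 2: p=6, C=9
  Job 3: p=12, C=21
Total completion time = 3 + 9 + 21 = 33

33


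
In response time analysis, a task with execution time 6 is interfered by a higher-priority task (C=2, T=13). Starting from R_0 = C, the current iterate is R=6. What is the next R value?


R_next = C + ceil(R_prev / T_hp) * C_hp
ceil(6 / 13) = ceil(0.4615) = 1
Interference = 1 * 2 = 2
R_next = 6 + 2 = 8

8
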